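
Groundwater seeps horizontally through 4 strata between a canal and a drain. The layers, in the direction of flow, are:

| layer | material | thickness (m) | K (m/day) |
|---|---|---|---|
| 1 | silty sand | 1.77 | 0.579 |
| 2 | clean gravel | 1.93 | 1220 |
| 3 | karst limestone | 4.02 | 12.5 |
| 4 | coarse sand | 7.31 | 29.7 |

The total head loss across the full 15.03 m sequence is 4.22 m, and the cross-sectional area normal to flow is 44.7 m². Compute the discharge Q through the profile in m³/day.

Flow is perpendicular to layering, so the layers act in series and the equivalent K is the thickness-weighted harmonic mean.
Total thickness L = 1.77 + 1.93 + 4.02 + 7.31 = 15.03 m.
Σ(b_i/K_i) = 1.77/0.579 + 1.93/1220 + 4.02/12.5 + 7.31/29.7 = 3.626 d.
K_eq = L / Σ(b_i/K_i) = 15.03 / 3.626 = 4.145 m/day.
Q = K_eq · A · (Δh/L) = 4.145 × 44.7 × (4.22/15.03) = 52.02 m³/day.

52.0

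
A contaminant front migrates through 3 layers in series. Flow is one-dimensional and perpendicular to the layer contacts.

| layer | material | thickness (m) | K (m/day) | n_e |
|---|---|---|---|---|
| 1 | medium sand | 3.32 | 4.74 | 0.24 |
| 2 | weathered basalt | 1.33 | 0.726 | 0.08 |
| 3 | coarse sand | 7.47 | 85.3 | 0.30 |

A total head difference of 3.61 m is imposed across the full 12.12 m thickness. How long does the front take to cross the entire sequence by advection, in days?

With flow normal to the layers, continuity requires the same specific discharge q through every layer.
Σ(b_i/K_i) = 3.32/4.74 + 1.33/0.726 + 7.47/85.3 = 2.620 d.
q = Δh / Σ(b_i/K_i) = 3.61 / 2.620 = 1.378 m/day.
In each layer the seepage velocity is v_i = q/n_i, so the layer transit time is t_i = b_i·n_i / q:
  layer 1 (medium sand): t_1 = 3.32 × 0.24 / 1.378 = 0.5783 d
  layer 2 (weathered basalt): t_2 = 1.33 × 0.08 / 1.378 = 0.07722 d
  layer 3 (coarse sand): t_3 = 7.47 × 0.30 / 1.378 = 1.626 d
Total t = Σ t_i = 2.282 days.

2.28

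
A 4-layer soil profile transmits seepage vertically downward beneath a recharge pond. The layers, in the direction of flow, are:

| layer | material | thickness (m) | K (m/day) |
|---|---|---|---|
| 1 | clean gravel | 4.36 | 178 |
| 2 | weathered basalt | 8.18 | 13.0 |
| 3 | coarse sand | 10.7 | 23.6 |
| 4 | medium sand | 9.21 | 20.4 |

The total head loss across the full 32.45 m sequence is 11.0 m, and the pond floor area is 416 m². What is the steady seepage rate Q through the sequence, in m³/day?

Flow is perpendicular to layering, so the layers act in series and the equivalent K is the thickness-weighted harmonic mean.
Total thickness L = 4.36 + 8.18 + 10.7 + 9.21 = 32.45 m.
Σ(b_i/K_i) = 4.36/178 + 8.18/13.0 + 10.7/23.6 + 9.21/20.4 = 1.559 d.
K_eq = L / Σ(b_i/K_i) = 32.45 / 1.559 = 20.82 m/day.
Q = K_eq · A · (Δh/L) = 20.82 × 416 × (11.0/32.45) = 2936 m³/day.

2940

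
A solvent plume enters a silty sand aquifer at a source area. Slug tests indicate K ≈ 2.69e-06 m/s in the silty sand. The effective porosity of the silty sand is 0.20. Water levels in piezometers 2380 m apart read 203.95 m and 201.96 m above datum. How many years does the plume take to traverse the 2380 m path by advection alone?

6710

Convert K: 2.69e-06 m/s × 86400 = 0.2324 m/day.
Hydraulic gradient i = (203.95 − 201.96) / 2380 = 1.99 / 2380 = 0.0008361.
Darcy flux q = K · i = 0.2324 × 0.0008361 = 0.0001943 m/day.
Seepage velocity v = q / n_e = 0.0001943 / 0.20 = 0.0009717 m/day.
Travel time t = L / v = 2380 / 0.0009717 = 2.449e+06 days = 6706 years.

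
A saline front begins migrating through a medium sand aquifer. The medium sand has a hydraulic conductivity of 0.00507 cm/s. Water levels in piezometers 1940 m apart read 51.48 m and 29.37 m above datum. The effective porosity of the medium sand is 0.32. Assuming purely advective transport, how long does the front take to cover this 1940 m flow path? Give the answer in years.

34.0

Convert K: 0.00507 cm/s × 864 = 4.380 m/day.
Hydraulic gradient i = (51.48 − 29.37) / 1940 = 22.11 / 1940 = 0.01140.
Darcy flux q = K · i = 4.380 × 0.01140 = 0.04992 m/day.
Seepage velocity v = q / n_e = 0.04992 / 0.32 = 0.1560 m/day.
Travel time t = L / v = 1940 / 0.1560 = 12435 days = 34.04 years.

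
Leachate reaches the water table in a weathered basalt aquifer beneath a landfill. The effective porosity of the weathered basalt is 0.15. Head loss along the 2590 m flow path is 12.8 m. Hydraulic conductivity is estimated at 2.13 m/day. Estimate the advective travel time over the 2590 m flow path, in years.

101

Hydraulic gradient i = Δh / L = 12.8 / 2590 = 0.004942.
Darcy flux q = K · i = 2.130 × 0.004942 = 0.01053 m/day.
Seepage velocity v = q / n_e = 0.01053 / 0.15 = 0.07018 m/day.
Travel time t = L / v = 2590 / 0.07018 = 36906 days = 101.0 years.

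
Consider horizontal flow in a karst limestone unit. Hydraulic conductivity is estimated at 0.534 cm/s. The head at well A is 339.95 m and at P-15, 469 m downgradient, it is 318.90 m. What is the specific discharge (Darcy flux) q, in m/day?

Convert K: 0.534 cm/s × 864 = 461.4 m/day.
Hydraulic gradient i = (339.95 − 318.90) / 469 = 21.05 / 469 = 0.04488.
Specific discharge q = K · i = 461.4 × 0.04488 = 20.71 m/day.

20.7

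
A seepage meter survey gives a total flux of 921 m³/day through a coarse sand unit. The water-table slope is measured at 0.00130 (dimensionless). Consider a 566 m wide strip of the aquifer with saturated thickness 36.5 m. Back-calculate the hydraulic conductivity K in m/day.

34.3

Cross-sectional area A = 566 × 36.5 = 20659 m².
Hydraulic gradient i = 0.00130.
From Q = K·A·i, K = Q / (A·i) = 921 / (20659 × 0.001300) = 34.29 m/day.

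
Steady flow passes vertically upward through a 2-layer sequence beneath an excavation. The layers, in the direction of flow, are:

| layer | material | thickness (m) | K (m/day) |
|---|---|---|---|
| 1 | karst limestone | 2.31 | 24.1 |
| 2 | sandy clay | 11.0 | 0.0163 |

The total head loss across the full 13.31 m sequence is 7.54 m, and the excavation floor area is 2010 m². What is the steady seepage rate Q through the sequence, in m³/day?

Flow is perpendicular to layering, so the layers act in series and the equivalent K is the thickness-weighted harmonic mean.
Total thickness L = 2.31 + 11.0 = 13.31 m.
Σ(b_i/K_i) = 2.31/24.1 + 11.0/0.0163 = 674.9 d.
K_eq = L / Σ(b_i/K_i) = 13.31 / 674.9 = 0.01972 m/day.
Q = K_eq · A · (Δh/L) = 0.01972 × 2010 × (7.54/13.31) = 22.45 m³/day.

22.5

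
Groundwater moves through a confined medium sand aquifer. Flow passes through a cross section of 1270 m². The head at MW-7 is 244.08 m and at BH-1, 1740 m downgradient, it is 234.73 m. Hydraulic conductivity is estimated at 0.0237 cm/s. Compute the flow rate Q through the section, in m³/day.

140

Convert K: 0.0237 cm/s × 864 = 20.48 m/day.
Hydraulic gradient i = (244.08 − 234.73) / 1740 = 9.35 / 1740 = 0.005374.
Darcy's law: Q = K · A · i = 20.48 × 1270 × 0.005374 = 139.7 m³/day.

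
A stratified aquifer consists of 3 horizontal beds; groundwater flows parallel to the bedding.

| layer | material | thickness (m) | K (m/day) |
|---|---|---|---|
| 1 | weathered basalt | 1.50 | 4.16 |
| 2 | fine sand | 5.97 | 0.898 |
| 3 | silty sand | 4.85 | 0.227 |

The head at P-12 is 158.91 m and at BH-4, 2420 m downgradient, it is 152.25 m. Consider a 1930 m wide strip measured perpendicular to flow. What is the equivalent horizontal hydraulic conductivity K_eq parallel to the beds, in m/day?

1.03

Flow is parallel to layering, so each bed carries its own Darcy discharge and the transmissivities add.
Σ(K_i·b_i) = 4.16×1.50 + 0.898×5.97 + 0.227×4.85 = 12.70 m²/day.
Total thickness b = 12.32 m, so K_eq = Σ(K_i·b_i)/b = 1.031 m/day.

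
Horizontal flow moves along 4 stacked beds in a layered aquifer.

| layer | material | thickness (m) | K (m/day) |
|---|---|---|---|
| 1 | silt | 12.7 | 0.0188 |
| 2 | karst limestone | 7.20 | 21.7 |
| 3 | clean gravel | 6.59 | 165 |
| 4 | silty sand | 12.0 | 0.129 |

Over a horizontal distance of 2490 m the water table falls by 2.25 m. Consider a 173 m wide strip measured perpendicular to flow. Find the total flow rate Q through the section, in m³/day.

Flow is parallel to layering, so each bed carries its own Darcy discharge and the transmissivities add.
Σ(K_i·b_i) = 0.0188×12.7 + 21.7×7.20 + 165×6.59 + 0.129×12.0 = 1245 m²/day.
Hydraulic gradient i = Δh / L = 2.25 / 2490 = 0.0009036.
Q = Σ(K_i·b_i) · W · i = 1245 × 173 × 0.0009036 = 194.7 m³/day.

195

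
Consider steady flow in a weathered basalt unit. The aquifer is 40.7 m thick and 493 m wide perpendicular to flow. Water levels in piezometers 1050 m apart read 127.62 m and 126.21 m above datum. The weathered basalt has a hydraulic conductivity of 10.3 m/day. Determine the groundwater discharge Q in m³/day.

278

Cross-sectional area A = 493 × 40.7 = 20065 m².
Hydraulic gradient i = (127.62 − 126.21) / 1050 = 1.41 / 1050 = 0.001343.
Darcy's law: Q = K · A · i = 10.30 × 20065 × 0.001343 = 277.5 m³/day.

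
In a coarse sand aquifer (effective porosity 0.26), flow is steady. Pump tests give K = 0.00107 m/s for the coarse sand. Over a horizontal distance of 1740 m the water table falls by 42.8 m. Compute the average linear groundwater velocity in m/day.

Convert K: 0.00107 m/s × 86400 = 92.45 m/day.
Hydraulic gradient i = Δh / L = 42.8 / 1740 = 0.02460.
Darcy flux q = K · i = 92.45 × 0.02460 = 2.274 m/day.
Seepage velocity v = q / n_e = 2.274 / 0.26 = 8.746 m/day.

8.75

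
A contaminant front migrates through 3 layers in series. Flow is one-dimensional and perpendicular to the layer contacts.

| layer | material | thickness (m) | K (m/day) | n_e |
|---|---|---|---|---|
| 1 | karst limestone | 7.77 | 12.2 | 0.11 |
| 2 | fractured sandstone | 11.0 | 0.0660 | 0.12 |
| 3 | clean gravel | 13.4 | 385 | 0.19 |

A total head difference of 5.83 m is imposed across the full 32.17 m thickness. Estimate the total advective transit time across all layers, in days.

With flow normal to the layers, continuity requires the same specific discharge q through every layer.
Σ(b_i/K_i) = 7.77/12.2 + 11.0/0.0660 + 13.4/385 = 167.3 d.
q = Δh / Σ(b_i/K_i) = 5.83 / 167.3 = 0.03484 m/day.
In each layer the seepage velocity is v_i = q/n_i, so the layer transit time is t_i = b_i·n_i / q:
  layer 1 (karst limestone): t_1 = 7.77 × 0.11 / 0.03484 = 24.53 d
  layer 2 (fractured sandstone): t_2 = 11.0 × 0.12 / 0.03484 = 37.89 d
  layer 3 (clean gravel): t_3 = 13.4 × 0.19 / 0.03484 = 73.08 d
Total t = Σ t_i = 135.5 days.

135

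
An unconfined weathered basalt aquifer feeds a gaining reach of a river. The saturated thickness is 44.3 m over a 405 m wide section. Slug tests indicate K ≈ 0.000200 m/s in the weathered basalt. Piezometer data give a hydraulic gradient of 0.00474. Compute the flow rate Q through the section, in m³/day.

Convert K: 0.000200 m/s × 86400 = 17.28 m/day.
Cross-sectional area A = 405 × 44.3 = 17942 m².
Hydraulic gradient i = 0.00474.
Darcy's law: Q = K · A · i = 17.28 × 17942 × 0.004740 = 1470 m³/day.

1470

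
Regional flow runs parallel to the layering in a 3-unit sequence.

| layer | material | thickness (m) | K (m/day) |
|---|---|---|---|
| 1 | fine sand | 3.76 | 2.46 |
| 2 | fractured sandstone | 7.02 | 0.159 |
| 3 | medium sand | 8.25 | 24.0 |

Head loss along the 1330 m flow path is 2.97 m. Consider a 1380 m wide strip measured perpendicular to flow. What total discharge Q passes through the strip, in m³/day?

642

Flow is parallel to layering, so each bed carries its own Darcy discharge and the transmissivities add.
Σ(K_i·b_i) = 2.46×3.76 + 0.159×7.02 + 24.0×8.25 = 208.4 m²/day.
Hydraulic gradient i = Δh / L = 2.97 / 1330 = 0.002233.
Q = Σ(K_i·b_i) · W · i = 208.4 × 1380 × 0.002233 = 642.1 m³/day.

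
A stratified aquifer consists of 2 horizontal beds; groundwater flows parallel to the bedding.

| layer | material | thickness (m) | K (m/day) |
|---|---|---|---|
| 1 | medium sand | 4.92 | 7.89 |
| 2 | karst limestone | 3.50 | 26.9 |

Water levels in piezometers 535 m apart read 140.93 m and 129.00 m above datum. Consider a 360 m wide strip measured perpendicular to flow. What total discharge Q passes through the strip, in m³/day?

Flow is parallel to layering, so each bed carries its own Darcy discharge and the transmissivities add.
Σ(K_i·b_i) = 7.89×4.92 + 26.9×3.50 = 133.0 m²/day.
Hydraulic gradient i = (140.93 − 129.00) / 535 = 11.93 / 535 = 0.02230.
Q = Σ(K_i·b_i) · W · i = 133.0 × 360 × 0.02230 = 1067 m³/day.

1070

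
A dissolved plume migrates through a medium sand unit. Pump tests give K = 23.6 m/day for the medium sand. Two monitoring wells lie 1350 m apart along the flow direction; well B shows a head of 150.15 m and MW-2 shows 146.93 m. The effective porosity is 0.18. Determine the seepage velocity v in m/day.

Hydraulic gradient i = (150.15 − 146.93) / 1350 = 3.22 / 1350 = 0.002385.
Darcy flux q = K · i = 23.60 × 0.002385 = 0.05629 m/day.
Seepage velocity v = q / n_e = 0.05629 / 0.18 = 0.3127 m/day.

0.313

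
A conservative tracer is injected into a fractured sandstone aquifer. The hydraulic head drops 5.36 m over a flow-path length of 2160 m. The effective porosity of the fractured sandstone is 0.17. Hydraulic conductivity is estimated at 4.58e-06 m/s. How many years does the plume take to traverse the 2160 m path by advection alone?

Convert K: 4.58e-06 m/s × 86400 = 0.3957 m/day.
Hydraulic gradient i = Δh / L = 5.36 / 2160 = 0.002481.
Darcy flux q = K · i = 0.3957 × 0.002481 = 0.0009820 m/day.
Seepage velocity v = q / n_e = 0.0009820 / 0.17 = 0.005776 m/day.
Travel time t = L / v = 2160 / 0.005776 = 3.739e+05 days = 1024 years.

1020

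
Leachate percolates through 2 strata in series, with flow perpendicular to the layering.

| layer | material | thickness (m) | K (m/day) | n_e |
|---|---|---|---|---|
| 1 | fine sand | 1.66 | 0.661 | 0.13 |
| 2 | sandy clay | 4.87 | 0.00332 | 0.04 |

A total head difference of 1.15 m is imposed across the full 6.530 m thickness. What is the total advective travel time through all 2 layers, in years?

1.44

With flow normal to the layers, continuity requires the same specific discharge q through every layer.
Σ(b_i/K_i) = 1.66/0.661 + 4.87/0.00332 = 1469 d.
q = Δh / Σ(b_i/K_i) = 1.15 / 1469 = 0.0007826 m/day.
In each layer the seepage velocity is v_i = q/n_i, so the layer transit time is t_i = b_i·n_i / q:
  layer 1 (fine sand): t_1 = 1.66 × 0.13 / 0.0007826 = 275.7 d
  layer 2 (sandy clay): t_2 = 4.87 × 0.04 / 0.0007826 = 248.9 d
Total t = Σ t_i = 524.6 days = 1.436 years.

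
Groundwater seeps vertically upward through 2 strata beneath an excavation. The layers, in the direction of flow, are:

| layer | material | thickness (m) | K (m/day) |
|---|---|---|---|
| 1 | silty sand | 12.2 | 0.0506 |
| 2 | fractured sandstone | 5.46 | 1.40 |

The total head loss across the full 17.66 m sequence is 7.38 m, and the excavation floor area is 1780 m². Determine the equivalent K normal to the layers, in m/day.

0.0721

Flow is perpendicular to layering, so the layers act in series and the equivalent K is the thickness-weighted harmonic mean.
Total thickness L = 12.2 + 5.46 = 17.66 m.
Σ(b_i/K_i) = 12.2/0.0506 + 5.46/1.40 = 245.0 d.
K_eq = L / Σ(b_i/K_i) = 17.66 / 245.0 = 0.07208 m/day.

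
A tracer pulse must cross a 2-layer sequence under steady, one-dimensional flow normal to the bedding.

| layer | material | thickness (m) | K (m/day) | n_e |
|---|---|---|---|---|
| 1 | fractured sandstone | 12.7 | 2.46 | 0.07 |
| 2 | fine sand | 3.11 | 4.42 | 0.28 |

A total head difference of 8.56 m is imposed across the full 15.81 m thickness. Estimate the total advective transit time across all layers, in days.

1.21

With flow normal to the layers, continuity requires the same specific discharge q through every layer.
Σ(b_i/K_i) = 12.7/2.46 + 3.11/4.42 = 5.866 d.
q = Δh / Σ(b_i/K_i) = 8.56 / 5.866 = 1.459 m/day.
In each layer the seepage velocity is v_i = q/n_i, so the layer transit time is t_i = b_i·n_i / q:
  layer 1 (fractured sandstone): t_1 = 12.7 × 0.07 / 1.459 = 0.6092 d
  layer 2 (fine sand): t_2 = 3.11 × 0.28 / 1.459 = 0.5968 d
Total t = Σ t_i = 1.206 days.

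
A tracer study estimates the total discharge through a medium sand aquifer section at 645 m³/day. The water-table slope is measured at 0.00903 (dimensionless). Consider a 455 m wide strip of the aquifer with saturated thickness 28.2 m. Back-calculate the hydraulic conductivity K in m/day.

5.57

Cross-sectional area A = 455 × 28.2 = 12831 m².
Hydraulic gradient i = 0.00903.
From Q = K·A·i, K = Q / (A·i) = 645 / (12831 × 0.009030) = 5.567 m/day.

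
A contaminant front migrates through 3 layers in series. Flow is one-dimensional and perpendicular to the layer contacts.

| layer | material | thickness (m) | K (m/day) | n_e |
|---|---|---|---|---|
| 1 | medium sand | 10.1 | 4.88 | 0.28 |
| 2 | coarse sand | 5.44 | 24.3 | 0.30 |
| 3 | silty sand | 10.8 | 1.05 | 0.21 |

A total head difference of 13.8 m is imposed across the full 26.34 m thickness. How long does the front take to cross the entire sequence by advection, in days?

With flow normal to the layers, continuity requires the same specific discharge q through every layer.
Σ(b_i/K_i) = 10.1/4.88 + 5.44/24.3 + 10.8/1.05 = 12.58 d.
q = Δh / Σ(b_i/K_i) = 13.8 / 12.58 = 1.097 m/day.
In each layer the seepage velocity is v_i = q/n_i, so the layer transit time is t_i = b_i·n_i / q:
  layer 1 (medium sand): t_1 = 10.1 × 0.28 / 1.097 = 2.578 d
  layer 2 (coarse sand): t_2 = 5.44 × 0.30 / 1.097 = 1.488 d
  layer 3 (silty sand): t_3 = 10.8 × 0.21 / 1.097 = 2.067 d
Total t = Σ t_i = 6.133 days.

6.13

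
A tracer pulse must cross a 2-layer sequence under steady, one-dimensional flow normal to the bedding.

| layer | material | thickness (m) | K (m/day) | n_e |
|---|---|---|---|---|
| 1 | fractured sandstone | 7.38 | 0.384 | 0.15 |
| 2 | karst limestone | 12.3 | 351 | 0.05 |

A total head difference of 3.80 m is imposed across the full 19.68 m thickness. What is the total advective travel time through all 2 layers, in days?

8.73

With flow normal to the layers, continuity requires the same specific discharge q through every layer.
Σ(b_i/K_i) = 7.38/0.384 + 12.3/351 = 19.25 d.
q = Δh / Σ(b_i/K_i) = 3.80 / 19.25 = 0.1974 m/day.
In each layer the seepage velocity is v_i = q/n_i, so the layer transit time is t_i = b_i·n_i / q:
  layer 1 (fractured sandstone): t_1 = 7.38 × 0.15 / 0.1974 = 5.609 d
  layer 2 (karst limestone): t_2 = 12.3 × 0.05 / 0.1974 = 3.116 d
Total t = Σ t_i = 8.725 days.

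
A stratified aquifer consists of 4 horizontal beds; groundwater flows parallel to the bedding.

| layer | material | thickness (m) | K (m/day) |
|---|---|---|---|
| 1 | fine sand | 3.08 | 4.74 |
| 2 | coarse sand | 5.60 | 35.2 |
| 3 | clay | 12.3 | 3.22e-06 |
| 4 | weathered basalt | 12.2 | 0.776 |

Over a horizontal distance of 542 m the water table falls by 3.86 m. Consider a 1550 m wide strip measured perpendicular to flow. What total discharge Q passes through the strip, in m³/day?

2440

Flow is parallel to layering, so each bed carries its own Darcy discharge and the transmissivities add.
Σ(K_i·b_i) = 4.74×3.08 + 35.2×5.60 + 3.22e-06×12.3 + 0.776×12.2 = 221.2 m²/day.
Hydraulic gradient i = Δh / L = 3.86 / 542 = 0.007122.
Q = Σ(K_i·b_i) · W · i = 221.2 × 1550 × 0.007122 = 2442 m³/day.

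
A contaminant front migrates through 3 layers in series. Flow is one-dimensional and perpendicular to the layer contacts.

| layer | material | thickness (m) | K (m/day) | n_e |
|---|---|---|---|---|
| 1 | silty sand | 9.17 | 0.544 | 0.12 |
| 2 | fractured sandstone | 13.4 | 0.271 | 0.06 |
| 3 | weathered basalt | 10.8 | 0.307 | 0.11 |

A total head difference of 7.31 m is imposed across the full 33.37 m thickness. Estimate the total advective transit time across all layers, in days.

42.9

With flow normal to the layers, continuity requires the same specific discharge q through every layer.
Σ(b_i/K_i) = 9.17/0.544 + 13.4/0.271 + 10.8/0.307 = 101.5 d.
q = Δh / Σ(b_i/K_i) = 7.31 / 101.5 = 0.07203 m/day.
In each layer the seepage velocity is v_i = q/n_i, so the layer transit time is t_i = b_i·n_i / q:
  layer 1 (silty sand): t_1 = 9.17 × 0.12 / 0.07203 = 15.28 d
  layer 2 (fractured sandstone): t_2 = 13.4 × 0.06 / 0.07203 = 11.16 d
  layer 3 (weathered basalt): t_3 = 10.8 × 0.11 / 0.07203 = 16.49 d
Total t = Σ t_i = 42.93 days.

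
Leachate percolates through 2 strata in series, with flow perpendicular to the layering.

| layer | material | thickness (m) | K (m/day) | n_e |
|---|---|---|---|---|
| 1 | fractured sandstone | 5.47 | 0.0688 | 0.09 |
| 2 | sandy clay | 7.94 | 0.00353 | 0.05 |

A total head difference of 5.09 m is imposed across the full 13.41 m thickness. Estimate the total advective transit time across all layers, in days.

407

With flow normal to the layers, continuity requires the same specific discharge q through every layer.
Σ(b_i/K_i) = 5.47/0.0688 + 7.94/0.00353 = 2329 d.
q = Δh / Σ(b_i/K_i) = 5.09 / 2329 = 0.002186 m/day.
In each layer the seepage velocity is v_i = q/n_i, so the layer transit time is t_i = b_i·n_i / q:
  layer 1 (fractured sandstone): t_1 = 5.47 × 0.09 / 0.002186 = 225.2 d
  layer 2 (sandy clay): t_2 = 7.94 × 0.05 / 0.002186 = 181.6 d
Total t = Σ t_i = 406.9 days.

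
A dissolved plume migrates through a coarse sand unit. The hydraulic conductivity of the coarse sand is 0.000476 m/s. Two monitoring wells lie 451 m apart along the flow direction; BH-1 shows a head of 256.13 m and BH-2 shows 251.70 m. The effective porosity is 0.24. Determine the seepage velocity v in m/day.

1.68

Convert K: 0.000476 m/s × 86400 = 41.13 m/day.
Hydraulic gradient i = (256.13 − 251.70) / 451 = 4.43 / 451 = 0.009823.
Darcy flux q = K · i = 41.13 × 0.009823 = 0.4040 m/day.
Seepage velocity v = q / n_e = 0.4040 / 0.24 = 1.683 m/day.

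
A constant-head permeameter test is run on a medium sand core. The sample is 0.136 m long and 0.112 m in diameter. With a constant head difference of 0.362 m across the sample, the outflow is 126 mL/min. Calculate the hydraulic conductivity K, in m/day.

6.92

Cross-sectional area A = π·(d/2)² = π × (0.112/2)² = 0.009852 m².
Convert discharge: 126 mL/min = 2.100e-06 m³/s.
Darcy's law rearranged: K = Q·L / (A·Δh) = 2.100e-06 × 0.136 / (0.009852 × 0.362) = 8.008e-05 m/s = 6.919 m/day.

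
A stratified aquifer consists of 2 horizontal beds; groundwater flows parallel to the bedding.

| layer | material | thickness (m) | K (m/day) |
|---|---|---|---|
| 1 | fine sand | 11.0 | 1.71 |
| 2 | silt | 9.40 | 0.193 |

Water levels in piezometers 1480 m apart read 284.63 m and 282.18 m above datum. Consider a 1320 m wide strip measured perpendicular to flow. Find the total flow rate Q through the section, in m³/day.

Flow is parallel to layering, so each bed carries its own Darcy discharge and the transmissivities add.
Σ(K_i·b_i) = 1.71×11.0 + 0.193×9.40 = 20.62 m²/day.
Hydraulic gradient i = (284.63 − 282.18) / 1480 = 2.45 / 1480 = 0.001655.
Q = Σ(K_i·b_i) · W · i = 20.62 × 1320 × 0.001655 = 45.07 m³/day.

45.1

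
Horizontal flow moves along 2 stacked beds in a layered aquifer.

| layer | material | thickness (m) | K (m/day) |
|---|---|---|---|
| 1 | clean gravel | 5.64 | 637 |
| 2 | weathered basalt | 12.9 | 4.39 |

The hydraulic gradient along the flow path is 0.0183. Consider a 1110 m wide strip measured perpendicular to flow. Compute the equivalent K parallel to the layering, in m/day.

Flow is parallel to layering, so each bed carries its own Darcy discharge and the transmissivities add.
Σ(K_i·b_i) = 637×5.64 + 4.39×12.9 = 3649 m²/day.
Total thickness b = 18.54 m, so K_eq = Σ(K_i·b_i)/b = 196.8 m/day.

197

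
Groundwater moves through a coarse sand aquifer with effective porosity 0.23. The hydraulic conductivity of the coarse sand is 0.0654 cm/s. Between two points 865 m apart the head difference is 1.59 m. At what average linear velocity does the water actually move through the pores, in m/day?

0.452

Convert K: 0.0654 cm/s × 864 = 56.51 m/day.
Hydraulic gradient i = Δh / L = 1.59 / 865 = 0.001838.
Darcy flux q = K · i = 56.51 × 0.001838 = 0.1039 m/day.
Seepage velocity v = q / n_e = 0.1039 / 0.23 = 0.4516 m/day.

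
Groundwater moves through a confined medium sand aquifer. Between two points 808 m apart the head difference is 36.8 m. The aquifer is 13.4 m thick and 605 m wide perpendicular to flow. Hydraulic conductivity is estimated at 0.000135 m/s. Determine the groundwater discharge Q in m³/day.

Convert K: 0.000135 m/s × 86400 = 11.66 m/day.
Cross-sectional area A = 605 × 13.4 = 8107 m².
Hydraulic gradient i = Δh / L = 36.8 / 808 = 0.04554.
Darcy's law: Q = K · A · i = 11.66 × 8107 × 0.04554 = 4307 m³/day.

4310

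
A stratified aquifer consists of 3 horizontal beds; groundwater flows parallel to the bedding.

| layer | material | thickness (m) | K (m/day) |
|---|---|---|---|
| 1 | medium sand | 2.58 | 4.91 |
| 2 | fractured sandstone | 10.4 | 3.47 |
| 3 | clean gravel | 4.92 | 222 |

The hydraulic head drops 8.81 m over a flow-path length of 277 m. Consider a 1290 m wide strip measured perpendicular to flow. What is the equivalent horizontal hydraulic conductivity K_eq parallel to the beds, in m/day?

Flow is parallel to layering, so each bed carries its own Darcy discharge and the transmissivities add.
Σ(K_i·b_i) = 4.91×2.58 + 3.47×10.4 + 222×4.92 = 1141 m²/day.
Total thickness b = 17.90 m, so K_eq = Σ(K_i·b_i)/b = 63.74 m/day.

63.7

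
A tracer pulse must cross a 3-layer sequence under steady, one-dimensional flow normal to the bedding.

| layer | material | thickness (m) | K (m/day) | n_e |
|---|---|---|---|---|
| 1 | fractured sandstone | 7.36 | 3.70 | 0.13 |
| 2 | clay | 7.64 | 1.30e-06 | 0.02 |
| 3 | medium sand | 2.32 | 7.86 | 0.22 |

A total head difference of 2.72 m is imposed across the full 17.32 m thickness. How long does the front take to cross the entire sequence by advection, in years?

9580

With flow normal to the layers, continuity requires the same specific discharge q through every layer.
Σ(b_i/K_i) = 7.36/3.70 + 7.64/1.30e-06 + 2.32/7.86 = 5.877e+06 d.
q = Δh / Σ(b_i/K_i) = 2.72 / 5.877e+06 = 4.628e-07 m/day.
In each layer the seepage velocity is v_i = q/n_i, so the layer transit time is t_i = b_i·n_i / q:
  layer 1 (fractured sandstone): t_1 = 7.36 × 0.13 / 4.628e-07 = 2.067e+06 d
  layer 2 (clay): t_2 = 7.64 × 0.02 / 4.628e-07 = 3.301e+05 d
  layer 3 (medium sand): t_3 = 2.32 × 0.22 / 4.628e-07 = 1.103e+06 d
Total t = Σ t_i = 3.500e+06 days = 9583 years.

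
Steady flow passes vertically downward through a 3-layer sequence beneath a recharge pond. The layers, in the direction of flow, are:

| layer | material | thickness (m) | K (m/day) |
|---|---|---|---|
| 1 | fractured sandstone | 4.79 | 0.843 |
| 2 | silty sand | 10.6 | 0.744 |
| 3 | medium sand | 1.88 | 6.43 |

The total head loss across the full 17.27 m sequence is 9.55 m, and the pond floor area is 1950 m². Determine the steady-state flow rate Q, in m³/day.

Flow is perpendicular to layering, so the layers act in series and the equivalent K is the thickness-weighted harmonic mean.
Total thickness L = 4.79 + 10.6 + 1.88 = 17.27 m.
Σ(b_i/K_i) = 4.79/0.843 + 10.6/0.744 + 1.88/6.43 = 20.22 d.
K_eq = L / Σ(b_i/K_i) = 17.27 / 20.22 = 0.8540 m/day.
Q = K_eq · A · (Δh/L) = 0.8540 × 1950 × (9.55/17.27) = 920.9 m³/day.

921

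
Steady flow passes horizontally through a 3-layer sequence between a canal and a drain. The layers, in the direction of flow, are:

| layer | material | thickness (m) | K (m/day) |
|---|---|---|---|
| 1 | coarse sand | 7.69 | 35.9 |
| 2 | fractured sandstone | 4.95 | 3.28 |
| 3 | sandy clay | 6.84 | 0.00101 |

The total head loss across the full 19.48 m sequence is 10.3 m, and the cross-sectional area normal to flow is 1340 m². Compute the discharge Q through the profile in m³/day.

2.04

Flow is perpendicular to layering, so the layers act in series and the equivalent K is the thickness-weighted harmonic mean.
Total thickness L = 7.69 + 4.95 + 6.84 = 19.48 m.
Σ(b_i/K_i) = 7.69/35.9 + 4.95/3.28 + 6.84/0.00101 = 6774 d.
K_eq = L / Σ(b_i/K_i) = 19.48 / 6774 = 0.002876 m/day.
Q = K_eq · A · (Δh/L) = 0.002876 × 1340 × (10.3/19.48) = 2.037 m³/day.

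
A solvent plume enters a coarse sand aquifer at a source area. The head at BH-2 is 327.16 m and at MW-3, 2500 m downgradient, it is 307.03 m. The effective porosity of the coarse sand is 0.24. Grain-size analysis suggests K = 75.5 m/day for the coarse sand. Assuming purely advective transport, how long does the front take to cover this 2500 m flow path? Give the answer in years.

2.70

Hydraulic gradient i = (327.16 − 307.03) / 2500 = 20.13 / 2500 = 0.008052.
Darcy flux q = K · i = 75.50 × 0.008052 = 0.6079 m/day.
Seepage velocity v = q / n_e = 0.6079 / 0.24 = 2.533 m/day.
Travel time t = L / v = 2500 / 2.533 = 987.0 days = 2.702 years.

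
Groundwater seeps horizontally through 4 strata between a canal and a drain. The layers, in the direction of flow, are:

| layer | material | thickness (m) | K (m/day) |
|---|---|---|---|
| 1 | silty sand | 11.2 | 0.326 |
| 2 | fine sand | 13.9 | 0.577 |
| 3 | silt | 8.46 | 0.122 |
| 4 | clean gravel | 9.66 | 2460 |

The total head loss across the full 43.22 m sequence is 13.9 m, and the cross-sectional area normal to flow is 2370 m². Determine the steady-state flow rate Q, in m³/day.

Flow is perpendicular to layering, so the layers act in series and the equivalent K is the thickness-weighted harmonic mean.
Total thickness L = 11.2 + 13.9 + 8.46 + 9.66 = 43.22 m.
Σ(b_i/K_i) = 11.2/0.326 + 13.9/0.577 + 8.46/0.122 + 9.66/2460 = 127.8 d.
K_eq = L / Σ(b_i/K_i) = 43.22 / 127.8 = 0.3382 m/day.
Q = K_eq · A · (Δh/L) = 0.3382 × 2370 × (13.9/43.22) = 257.8 m³/day.

258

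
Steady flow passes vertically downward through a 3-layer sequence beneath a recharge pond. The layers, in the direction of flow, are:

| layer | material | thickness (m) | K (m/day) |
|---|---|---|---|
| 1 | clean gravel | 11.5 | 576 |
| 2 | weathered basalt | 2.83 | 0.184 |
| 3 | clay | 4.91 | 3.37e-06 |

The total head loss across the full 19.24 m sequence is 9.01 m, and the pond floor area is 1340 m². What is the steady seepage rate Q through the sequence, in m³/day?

0.00829

Flow is perpendicular to layering, so the layers act in series and the equivalent K is the thickness-weighted harmonic mean.
Total thickness L = 11.5 + 2.83 + 4.91 = 19.24 m.
Σ(b_i/K_i) = 11.5/576 + 2.83/0.184 + 4.91/3.37e-06 = 1.457e+06 d.
K_eq = L / Σ(b_i/K_i) = 19.24 / 1.457e+06 = 1.321e-05 m/day.
Q = K_eq · A · (Δh/L) = 1.321e-05 × 1340 × (9.01/19.24) = 0.008287 m³/day.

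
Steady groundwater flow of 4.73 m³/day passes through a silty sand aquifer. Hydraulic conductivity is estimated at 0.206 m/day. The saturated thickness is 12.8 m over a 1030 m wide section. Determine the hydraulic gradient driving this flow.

Cross-sectional area A = 1030 × 12.8 = 13184 m².
From Q = K·A·i, i = Q / (K·A) = 4.73 / (0.2060 × 13184) = 0.001742.

0.00174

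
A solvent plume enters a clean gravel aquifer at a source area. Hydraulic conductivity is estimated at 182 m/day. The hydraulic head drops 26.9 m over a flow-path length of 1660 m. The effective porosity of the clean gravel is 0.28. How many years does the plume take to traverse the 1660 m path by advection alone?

Hydraulic gradient i = Δh / L = 26.9 / 1660 = 0.01620.
Darcy flux q = K · i = 182.0 × 0.01620 = 2.949 m/day.
Seepage velocity v = q / n_e = 2.949 / 0.28 = 10.53 m/day.
Travel time t = L / v = 1660 / 10.53 = 157.6 days = 0.4315 years.

0.431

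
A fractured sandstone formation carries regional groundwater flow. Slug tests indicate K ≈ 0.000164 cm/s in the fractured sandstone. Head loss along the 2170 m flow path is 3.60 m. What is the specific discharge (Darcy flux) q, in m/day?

0.000235

Convert K: 0.000164 cm/s × 864 = 0.1417 m/day.
Hydraulic gradient i = Δh / L = 3.60 / 2170 = 0.001659.
Specific discharge q = K · i = 0.1417 × 0.001659 = 0.0002351 m/day.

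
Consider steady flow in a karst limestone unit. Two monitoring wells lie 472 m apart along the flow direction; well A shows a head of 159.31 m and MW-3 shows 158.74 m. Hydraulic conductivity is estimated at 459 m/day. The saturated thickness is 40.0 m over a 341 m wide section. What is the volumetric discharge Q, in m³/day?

7560

Cross-sectional area A = 341 × 40.0 = 13640 m².
Hydraulic gradient i = (159.31 − 158.74) / 472 = 0.57 / 472 = 0.001208.
Darcy's law: Q = K · A · i = 459.0 × 13640 × 0.001208 = 7561 m³/day.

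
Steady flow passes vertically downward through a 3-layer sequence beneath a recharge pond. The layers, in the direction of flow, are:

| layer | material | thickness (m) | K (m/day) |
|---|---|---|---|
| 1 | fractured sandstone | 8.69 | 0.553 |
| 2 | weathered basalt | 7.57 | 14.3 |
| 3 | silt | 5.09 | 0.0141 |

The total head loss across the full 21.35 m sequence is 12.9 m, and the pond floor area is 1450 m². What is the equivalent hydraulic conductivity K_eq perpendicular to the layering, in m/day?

Flow is perpendicular to layering, so the layers act in series and the equivalent K is the thickness-weighted harmonic mean.
Total thickness L = 8.69 + 7.57 + 5.09 = 21.35 m.
Σ(b_i/K_i) = 8.69/0.553 + 7.57/14.3 + 5.09/0.0141 = 377.2 d.
K_eq = L / Σ(b_i/K_i) = 21.35 / 377.2 = 0.05660 m/day.

0.0566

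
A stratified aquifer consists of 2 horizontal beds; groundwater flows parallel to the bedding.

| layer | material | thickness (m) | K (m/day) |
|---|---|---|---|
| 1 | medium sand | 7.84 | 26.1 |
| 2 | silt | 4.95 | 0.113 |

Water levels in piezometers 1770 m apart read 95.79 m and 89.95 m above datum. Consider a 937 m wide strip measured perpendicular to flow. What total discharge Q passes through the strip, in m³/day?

634

Flow is parallel to layering, so each bed carries its own Darcy discharge and the transmissivities add.
Σ(K_i·b_i) = 26.1×7.84 + 0.113×4.95 = 205.2 m²/day.
Hydraulic gradient i = (95.79 − 89.95) / 1770 = 5.84 / 1770 = 0.003299.
Q = Σ(K_i·b_i) · W · i = 205.2 × 937 × 0.003299 = 634.3 m³/day.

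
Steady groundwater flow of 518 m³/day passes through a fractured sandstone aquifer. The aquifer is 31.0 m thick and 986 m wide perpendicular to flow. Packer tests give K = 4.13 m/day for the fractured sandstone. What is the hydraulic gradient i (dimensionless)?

Cross-sectional area A = 986 × 31.0 = 30566 m².
From Q = K·A·i, i = Q / (K·A) = 518 / (4.130 × 30566) = 0.004103.

0.00410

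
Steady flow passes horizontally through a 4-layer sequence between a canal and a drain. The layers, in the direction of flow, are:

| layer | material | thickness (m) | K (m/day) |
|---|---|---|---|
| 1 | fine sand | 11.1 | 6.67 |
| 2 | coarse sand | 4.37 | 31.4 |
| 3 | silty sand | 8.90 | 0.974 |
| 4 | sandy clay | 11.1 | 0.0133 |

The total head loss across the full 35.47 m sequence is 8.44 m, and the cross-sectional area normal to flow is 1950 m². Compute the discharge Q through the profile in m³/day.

19.5

Flow is perpendicular to layering, so the layers act in series and the equivalent K is the thickness-weighted harmonic mean.
Total thickness L = 11.1 + 4.37 + 8.90 + 11.1 = 35.47 m.
Σ(b_i/K_i) = 11.1/6.67 + 4.37/31.4 + 8.90/0.974 + 11.1/0.0133 = 845.5 d.
K_eq = L / Σ(b_i/K_i) = 35.47 / 845.5 = 0.04195 m/day.
Q = K_eq · A · (Δh/L) = 0.04195 × 1950 × (8.44/35.47) = 19.46 m³/day.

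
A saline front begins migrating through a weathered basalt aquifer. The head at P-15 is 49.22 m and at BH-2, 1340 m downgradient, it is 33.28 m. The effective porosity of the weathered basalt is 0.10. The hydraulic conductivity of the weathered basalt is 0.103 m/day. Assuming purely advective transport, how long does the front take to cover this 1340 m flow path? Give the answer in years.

Hydraulic gradient i = (49.22 − 33.28) / 1340 = 15.94 / 1340 = 0.01190.
Darcy flux q = K · i = 0.1030 × 0.01190 = 0.001225 m/day.
Seepage velocity v = q / n_e = 0.001225 / 0.10 = 0.01225 m/day.
Travel time t = L / v = 1340 / 0.01225 = 1.094e+05 days = 299.4 years.

299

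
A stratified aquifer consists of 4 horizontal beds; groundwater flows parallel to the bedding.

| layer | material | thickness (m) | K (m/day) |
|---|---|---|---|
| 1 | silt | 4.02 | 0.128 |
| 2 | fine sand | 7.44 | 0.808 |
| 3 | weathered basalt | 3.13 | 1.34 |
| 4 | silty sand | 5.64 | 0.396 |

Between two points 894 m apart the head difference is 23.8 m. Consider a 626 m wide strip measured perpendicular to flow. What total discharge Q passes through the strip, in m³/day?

216

Flow is parallel to layering, so each bed carries its own Darcy discharge and the transmissivities add.
Σ(K_i·b_i) = 0.128×4.02 + 0.808×7.44 + 1.34×3.13 + 0.396×5.64 = 12.95 m²/day.
Hydraulic gradient i = Δh / L = 23.8 / 894 = 0.02662.
Q = Σ(K_i·b_i) · W · i = 12.95 × 626 × 0.02662 = 215.9 m³/day.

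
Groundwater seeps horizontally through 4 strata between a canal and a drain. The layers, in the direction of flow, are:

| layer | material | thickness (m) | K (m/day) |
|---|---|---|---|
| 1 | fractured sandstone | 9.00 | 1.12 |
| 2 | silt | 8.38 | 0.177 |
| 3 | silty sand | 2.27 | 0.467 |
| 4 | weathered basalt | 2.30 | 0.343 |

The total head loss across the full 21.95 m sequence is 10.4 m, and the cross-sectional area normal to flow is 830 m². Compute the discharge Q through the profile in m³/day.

129

Flow is perpendicular to layering, so the layers act in series and the equivalent K is the thickness-weighted harmonic mean.
Total thickness L = 9.00 + 8.38 + 2.27 + 2.30 = 21.95 m.
Σ(b_i/K_i) = 9.00/1.12 + 8.38/0.177 + 2.27/0.467 + 2.30/0.343 = 66.95 d.
K_eq = L / Σ(b_i/K_i) = 21.95 / 66.95 = 0.3279 m/day.
Q = K_eq · A · (Δh/L) = 0.3279 × 830 × (10.4/21.95) = 128.9 m³/day.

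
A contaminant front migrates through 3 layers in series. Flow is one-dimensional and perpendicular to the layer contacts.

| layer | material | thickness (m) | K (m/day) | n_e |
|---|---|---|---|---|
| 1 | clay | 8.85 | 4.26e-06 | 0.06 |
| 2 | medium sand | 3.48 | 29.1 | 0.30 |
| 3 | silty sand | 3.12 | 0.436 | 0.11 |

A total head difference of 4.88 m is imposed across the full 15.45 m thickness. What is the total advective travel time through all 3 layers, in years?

2240

With flow normal to the layers, continuity requires the same specific discharge q through every layer.
Σ(b_i/K_i) = 8.85/4.26e-06 + 3.48/29.1 + 3.12/0.436 = 2.077e+06 d.
q = Δh / Σ(b_i/K_i) = 4.88 / 2.077e+06 = 2.349e-06 m/day.
In each layer the seepage velocity is v_i = q/n_i, so the layer transit time is t_i = b_i·n_i / q:
  layer 1 (clay): t_1 = 8.85 × 0.06 / 2.349e-06 = 2.261e+05 d
  layer 2 (medium sand): t_2 = 3.48 × 0.30 / 2.349e-06 = 4.444e+05 d
  layer 3 (silty sand): t_3 = 3.12 × 0.11 / 2.349e-06 = 1.461e+05 d
Total t = Σ t_i = 8.166e+05 days = 2236 years.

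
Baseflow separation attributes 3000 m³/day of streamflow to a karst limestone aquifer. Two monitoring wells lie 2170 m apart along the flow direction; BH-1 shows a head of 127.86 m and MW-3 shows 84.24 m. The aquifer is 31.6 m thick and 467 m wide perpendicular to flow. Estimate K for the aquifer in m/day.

Cross-sectional area A = 467 × 31.6 = 14757 m².
Hydraulic gradient i = (127.86 − 84.24) / 2170 = 43.62 / 2170 = 0.02010.
From Q = K·A·i, K = Q / (A·i) = 3000 / (14757 × 0.02010) = 10.11 m/day.

10.1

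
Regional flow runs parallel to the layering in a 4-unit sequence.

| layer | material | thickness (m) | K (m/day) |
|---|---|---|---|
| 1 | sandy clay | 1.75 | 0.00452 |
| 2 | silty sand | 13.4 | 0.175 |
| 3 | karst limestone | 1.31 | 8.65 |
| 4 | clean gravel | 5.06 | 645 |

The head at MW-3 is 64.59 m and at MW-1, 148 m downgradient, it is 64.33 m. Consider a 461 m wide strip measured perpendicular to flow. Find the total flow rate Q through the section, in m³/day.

2650

Flow is parallel to layering, so each bed carries its own Darcy discharge and the transmissivities add.
Σ(K_i·b_i) = 0.00452×1.75 + 0.175×13.4 + 8.65×1.31 + 645×5.06 = 3277 m²/day.
Hydraulic gradient i = (64.59 − 64.33) / 148 = 0.26 / 148 = 0.001757.
Q = Σ(K_i·b_i) · W · i = 3277 × 461 × 0.001757 = 2654 m³/day.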